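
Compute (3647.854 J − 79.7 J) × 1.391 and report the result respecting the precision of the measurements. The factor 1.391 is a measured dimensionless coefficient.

3647.854 J − 79.7 J = 3568.154 J; the difference is limited to 1 decimal place (5 s.f.).
Carrying full precision, 3568.154 × 1.391 = 4963.302214 J; 1.391 has 4 s.f., so the result keeps min(5, 4) = 4 s.f.
Rounded to 4 significant figures: 4963 J.

4963 J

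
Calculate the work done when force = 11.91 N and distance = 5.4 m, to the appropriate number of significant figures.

64 J

work done = 11.91 N × 5.4 m = 64.314 J.
11.91 has 4 significant figures; 5.4 has 2.
Division/multiplication keeps the fewest: 2 significant figures.
Rounded: 64 J.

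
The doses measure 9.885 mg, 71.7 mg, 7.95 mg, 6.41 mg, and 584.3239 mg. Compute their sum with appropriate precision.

9.885 mg + 71.7 mg + 7.95 mg + 6.41 mg + 584.3239 mg = 680.2689 mg.
Addition/subtraction keeps the fewest decimal places: 9.885 → 3 decimal places, 71.7 → 1 decimal place, 7.95 → 2 decimal places, 6.41 → 2 decimal places, 584.3239 → 4 decimal places; limit is 1.
Rounded to 1 decimal place: 680.3 mg.

680.3 mg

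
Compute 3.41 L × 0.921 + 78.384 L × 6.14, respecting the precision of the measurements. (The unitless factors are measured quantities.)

484 L

3.41 × 0.921 = 3.14061 → 3.14 L (3 s.f., last digit at the 10^-2 place).
78.384 × 6.14 = 481.27776 → 481 L (3 s.f., last digit at the 10^0 place).
Sum: 484.41837 L; keep the coarser place, 10^0.
Result: 484 L.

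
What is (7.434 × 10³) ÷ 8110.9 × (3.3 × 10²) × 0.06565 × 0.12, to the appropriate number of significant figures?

2.4

(7.434 × 10³) ÷ 8110.9 × (3.3 × 10²) × 0.06565 × 0.12 = 2.3827771468…
Multiplication/division keeps the fewest significant figures: 7.434 × 10³ → 4 s.f., 8110.9 → 5 s.f., 3.3 × 10² → 2 s.f., 0.06565 → 4 s.f., 0.12 → 2 s.f.; limit is 2.
Rounded to 2 significant figures: 2.4.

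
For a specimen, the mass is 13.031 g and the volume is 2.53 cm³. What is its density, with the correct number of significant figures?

5.15 g/cm³

density = 13.031 g ÷ 2.53 cm³ = 5.15059288538… g/cm³.
13.031 has 5 significant figures; 2.53 has 3.
Division/multiplication keeps the fewest: 3 significant figures.
Rounded: 5.15 g/cm³.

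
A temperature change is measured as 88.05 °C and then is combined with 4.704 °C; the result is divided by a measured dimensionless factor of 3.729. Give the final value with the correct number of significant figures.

24.87 °C

88.05 °C + 4.704 °C = 92.754 °C; the sum is limited to 2 decimal places (4 s.f.).
Carrying full precision, 92.754 ÷ 3.729 = 24.873692679… °C; 3.729 has 4 s.f., so the result keeps min(4, 4) = 4 s.f.
Rounded to 4 significant figures: 24.87 °C.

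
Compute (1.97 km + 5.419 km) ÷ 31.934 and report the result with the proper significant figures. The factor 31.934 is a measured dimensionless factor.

1.97 km + 5.419 km = 7.389 km; the sum is limited to 2 decimal places (3 s.f.).
Carrying full precision, 7.389 ÷ 31.934 = 0.231383478424… km; 31.934 has 5 s.f., so the result keeps min(3, 5) = 3 s.f.
Rounded to 3 significant figures: 0.231 km.

0.231 km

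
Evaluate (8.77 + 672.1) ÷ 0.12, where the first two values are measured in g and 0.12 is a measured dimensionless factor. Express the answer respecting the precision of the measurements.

5.7 × 10^3 g

8.77 g + 672.1 g = 680.87 g; the sum is limited to 1 decimal place (4 s.f.).
Carrying full precision, 680.87 ÷ 0.12 = 5673.91666667… g; 0.12 has 2 s.f., so the result keeps min(4, 2) = 2 s.f.
Rounded to 2 significant figures: 5.7 × 10^3 g.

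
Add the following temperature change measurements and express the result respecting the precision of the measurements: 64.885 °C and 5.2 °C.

64.885 °C + 5.2 °C = 70.085 °C.
Addition/subtraction keeps the fewest decimal places: 64.885 → 3 decimal places, 5.2 → 1 decimal place; limit is 1.
Rounded to 1 decimal place: 70.1 °C.

70.1 °C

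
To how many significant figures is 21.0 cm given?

3

21.0: trailing zeros after a decimal point are significant.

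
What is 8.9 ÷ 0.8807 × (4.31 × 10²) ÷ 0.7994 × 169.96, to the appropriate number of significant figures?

9.3 × 10⁵

8.9 ÷ 0.8807 × (4.31 × 10²) ÷ 0.7994 × 169.96 = 926023.182085…
Multiplication/division keeps the fewest significant figures: 8.9 → 2 s.f., 0.8807 → 4 s.f., 4.31 × 10² → 3 s.f., 0.7994 → 4 s.f., 169.96 → 5 s.f.; limit is 2.
Rounded to 2 significant figures: 9.3 × 10⁵.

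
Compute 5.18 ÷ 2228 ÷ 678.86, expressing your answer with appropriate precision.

3.42 × 10⁻⁶

5.18 ÷ 2228 ÷ 678.86 = 0.00000342479320728…
Multiplication/division keeps the fewest significant figures: 5.18 → 3 s.f., 2228 → 4 s.f., 678.86 → 5 s.f.; limit is 3.
Rounded to 3 significant figures: 3.42 × 10⁻⁶.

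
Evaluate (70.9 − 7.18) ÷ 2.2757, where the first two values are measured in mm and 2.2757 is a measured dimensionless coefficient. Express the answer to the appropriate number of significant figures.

70.9 mm − 7.18 mm = 63.72 mm; the difference is limited to 1 decimal place (3 s.f.).
Carrying full precision, 63.72 ÷ 2.2757 = 28.0001757701… mm; 2.2757 has 5 s.f., so the result keeps min(3, 5) = 3 s.f.
Rounded to 3 significant figures: 28.0 mm.

28.0 mm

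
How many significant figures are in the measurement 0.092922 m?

5

0.092922: leading zeros are not significant.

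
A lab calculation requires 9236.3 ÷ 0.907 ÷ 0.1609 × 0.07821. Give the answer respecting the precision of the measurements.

4.95 × 10^3

9236.3 ÷ 0.907 ÷ 0.1609 × 0.07821 = 4949.90638381…
Multiplication/division keeps the fewest significant figures: 9236.3 → 5 s.f., 0.907 → 3 s.f., 0.1609 → 4 s.f., 0.07821 → 4 s.f.; limit is 3.
Rounded to 3 significant figures: 4.95 × 10^3.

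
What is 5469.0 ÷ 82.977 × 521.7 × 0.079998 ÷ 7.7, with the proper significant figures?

3.6 × 10^2

5469.0 ÷ 82.977 × 521.7 × 0.079998 ÷ 7.7 = 357.239469184…
Multiplication/division keeps the fewest significant figures: 5469.0 → 5 s.f., 82.977 → 5 s.f., 521.7 → 4 s.f., 0.079998 → 5 s.f., 7.7 → 2 s.f.; limit is 2.
Rounded to 2 significant figures: 3.6 × 10^2.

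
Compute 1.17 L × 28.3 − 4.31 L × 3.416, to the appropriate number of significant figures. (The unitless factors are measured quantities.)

1.17 × 28.3 = 33.111 → 33.1 L (3 s.f., last digit at the 10^-1 place).
4.31 × 3.416 = 14.72296 → 14.7 L (3 s.f., last digit at the 10^-1 place).
Difference: 18.38804 L; keep the coarser place, 10^-1.
Result: 18.4 L.

18.4 L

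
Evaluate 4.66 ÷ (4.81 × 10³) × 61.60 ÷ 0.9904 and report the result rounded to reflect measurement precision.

4.66 ÷ (4.81 × 10³) × 61.60 ÷ 0.9904 = 0.0602574738277…
Multiplication/division keeps the fewest significant figures: 4.66 → 3 s.f., 4.81 × 10³ → 3 s.f., 61.60 → 4 s.f., 0.9904 → 4 s.f.; limit is 3.
Rounded to 3 significant figures: 0.0603.

0.0603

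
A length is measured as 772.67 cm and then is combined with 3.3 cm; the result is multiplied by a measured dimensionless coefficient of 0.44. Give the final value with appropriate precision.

772.67 cm + 3.3 cm = 775.97 cm; the sum is limited to 1 decimal place (4 s.f.).
Carrying full precision, 775.97 × 0.44 = 341.4268 cm; 0.44 has 2 s.f., so the result keeps min(4, 2) = 2 s.f.
Rounded to 2 significant figures: 3.4 × 10^2 cm.

3.4 × 10^2 cm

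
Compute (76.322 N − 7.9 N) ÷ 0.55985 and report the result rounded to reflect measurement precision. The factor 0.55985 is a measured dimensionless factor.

122 N

76.322 N − 7.9 N = 68.422 N; the difference is limited to 1 decimal place (3 s.f.).
Carrying full precision, 68.422 ÷ 0.55985 = 122.214878985… N; 0.55985 has 5 s.f., so the result keeps min(3, 5) = 3 s.f.
Rounded to 3 significant figures: 122 N.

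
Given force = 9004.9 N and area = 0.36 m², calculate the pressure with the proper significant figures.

2.5 × 10^4 Pa

pressure = 9004.9 N ÷ 0.36 m² = 25013.6111111… Pa.
9004.9 has 5 significant figures; 0.36 has 2.
Division/multiplication keeps the fewest: 2 significant figures.
Rounded: 2.5 × 10^4 Pa.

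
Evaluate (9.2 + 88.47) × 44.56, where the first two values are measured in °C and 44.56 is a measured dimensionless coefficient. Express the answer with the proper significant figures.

9.2 °C + 88.47 °C = 97.67 °C; the sum is limited to 1 decimal place (3 s.f.).
Carrying full precision, 97.67 × 44.56 = 4352.1752 °C; 44.56 has 4 s.f., so the result keeps min(3, 4) = 3 s.f.
Rounded to 3 significant figures: 4.35 × 10³ °C.

4.35 × 10³ °C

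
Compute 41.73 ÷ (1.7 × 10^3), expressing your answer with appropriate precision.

2.5 × 10^-2

41.73 ÷ (1.7 × 10^3) = 0.0245470588235…
Multiplication/division keeps the fewest significant figures: 41.73 → 4 s.f., 1.7 × 10^3 → 2 s.f.; limit is 2.
Rounded to 2 significant figures: 2.5 × 10^-2.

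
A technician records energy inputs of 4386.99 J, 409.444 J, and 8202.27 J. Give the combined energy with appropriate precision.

4386.99 J + 409.444 J + 8202.27 J = 12998.704 J.
Addition/subtraction keeps the fewest decimal places: 4386.99 → 2 decimal places, 409.444 → 3 decimal places, 8202.27 → 2 decimal places; limit is 2.
Rounded to 2 decimal places: 12998.70 J.

12998.70 J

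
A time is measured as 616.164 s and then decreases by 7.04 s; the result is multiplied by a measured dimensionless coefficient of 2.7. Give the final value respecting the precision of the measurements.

616.164 s − 7.04 s = 609.124 s; the difference is limited to 2 decimal places (5 s.f.).
Carrying full precision, 609.124 × 2.7 = 1644.6348 s; 2.7 has 2 s.f., so the result keeps min(5, 2) = 2 s.f.
Rounded to 2 significant figures: 1.6 × 10³ s.

1.6 × 10³ s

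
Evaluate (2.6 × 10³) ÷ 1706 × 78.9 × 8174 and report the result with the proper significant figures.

(2.6 × 10³) ÷ 1706 × 78.9 × 8174 = 982892.356389…
Multiplication/division keeps the fewest significant figures: 2.6 × 10³ → 2 s.f., 1706 → 4 s.f., 78.9 → 3 s.f., 8174 → 4 s.f.; limit is 2.
Rounded to 2 significant figures: 9.8 × 10⁵.

9.8 × 10⁵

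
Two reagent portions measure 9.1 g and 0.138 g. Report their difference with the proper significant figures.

9.0 g

9.1 g − 0.138 g = 8.962 g.
Addition/subtraction keeps the fewest decimal places: 9.1 → 1 decimal place, 0.138 → 3 decimal places; limit is 1.
Rounded to 1 decimal place: 9.0 g.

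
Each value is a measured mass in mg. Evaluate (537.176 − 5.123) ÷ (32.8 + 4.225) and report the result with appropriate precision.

537.176 − 5.123 = 532.053, limited to 3 d.p. → 6 s.f.; 32.8 + 4.225 = 37.025, limited to 1 d.p. → 3 s.f.
Carrying full precision, 532.053 ÷ 37.025 = 14.3701012829…; keep min(6, 3) = 3 s.f.
Rounded to 3 significant figures: 14.4.

14.4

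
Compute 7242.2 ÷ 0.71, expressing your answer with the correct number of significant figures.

7242.2 ÷ 0.71 = 10200.2816901…
Multiplication/division keeps the fewest significant figures: 7242.2 → 5 s.f., 0.71 → 2 s.f.; limit is 2.
Rounded to 2 significant figures: 1.0 × 10⁴.

1.0 × 10⁴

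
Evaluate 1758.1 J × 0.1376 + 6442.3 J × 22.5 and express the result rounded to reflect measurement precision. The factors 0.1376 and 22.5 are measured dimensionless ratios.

1.45 × 10⁵ J

1758.1 × 0.1376 = 241.91456 → 241.9 J (4 s.f., last digit at the 10^-1 place).
6442.3 × 22.5 = 144951.75 → 1.45 × 10⁵ J (3 s.f., last digit at the 10^3 place).
Sum: 145193.66456 J; keep the coarser place, 10^3.
Result: 1.45 × 10⁵ J.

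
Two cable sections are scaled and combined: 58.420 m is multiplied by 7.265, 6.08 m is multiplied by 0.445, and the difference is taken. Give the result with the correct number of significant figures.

58.420 × 7.265 = 424.4213 → 424.4 m (4 s.f., last digit at the 10^-1 place).
6.08 × 0.445 = 2.7056 → 2.71 m (3 s.f., last digit at the 10^-2 place).
Difference: 421.7157 m; keep the coarser place, 10^-1.
Result: 421.7 m.

421.7 m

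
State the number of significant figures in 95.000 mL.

95.000: trailing zeros after a decimal point are significant.

5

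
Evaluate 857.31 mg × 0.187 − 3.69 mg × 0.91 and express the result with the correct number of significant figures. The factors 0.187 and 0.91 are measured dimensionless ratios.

857.31 × 0.187 = 160.31697 → 160. mg (3 s.f., last digit at the 10^0 place).
3.69 × 0.91 = 3.3579 → 3.4 mg (2 s.f., last digit at the 10^-1 place).
Difference: 156.95907 mg; keep the coarser place, 10^0.
Result: 157 mg.

157 mg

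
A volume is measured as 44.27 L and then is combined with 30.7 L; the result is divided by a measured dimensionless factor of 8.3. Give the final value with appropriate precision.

9.0 L

44.27 L + 30.7 L = 74.97 L; the sum is limited to 1 decimal place (3 s.f.).
Carrying full precision, 74.97 ÷ 8.3 = 9.03253012048… L; 8.3 has 2 s.f., so the result keeps min(3, 2) = 2 s.f.
Rounded to 2 significant figures: 9.0 L.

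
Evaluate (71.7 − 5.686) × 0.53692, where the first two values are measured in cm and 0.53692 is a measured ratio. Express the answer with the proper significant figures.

71.7 cm − 5.686 cm = 66.014 cm; the difference is limited to 1 decimal place (3 s.f.).
Carrying full precision, 66.014 × 0.53692 = 35.44423688 cm; 0.53692 has 5 s.f., so the result keeps min(3, 5) = 3 s.f.
Rounded to 3 significant figures: 35.4 cm.

35.4 cm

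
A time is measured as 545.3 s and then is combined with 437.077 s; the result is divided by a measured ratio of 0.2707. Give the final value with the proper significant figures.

3629 s

545.3 s + 437.077 s = 982.377 s; the sum is limited to 1 decimal place (4 s.f.).
Carrying full precision, 982.377 ÷ 0.2707 = 3629.02475065… s; 0.2707 has 4 s.f., so the result keeps min(4, 4) = 4 s.f.
Rounded to 4 significant figures: 3629 s.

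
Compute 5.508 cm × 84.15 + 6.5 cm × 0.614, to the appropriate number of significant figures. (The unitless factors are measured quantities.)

5.508 × 84.15 = 463.4982 → 4.635 × 10² cm (4 s.f., last digit at the 10^-1 place).
6.5 × 0.614 = 3.991 → 4.0 cm (2 s.f., last digit at the 10^-1 place).
Sum: 467.4892 cm; keep the coarser place, 10^-1.
Result: 4.675 × 10² cm.

4.675 × 10² cm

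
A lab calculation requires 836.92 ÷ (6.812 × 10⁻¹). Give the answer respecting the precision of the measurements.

1229

836.92 ÷ (6.812 × 10⁻¹) = 1228.59659425…
Multiplication/division keeps the fewest significant figures: 836.92 → 5 s.f., 6.812 × 10⁻¹ → 4 s.f.; limit is 4.
Rounded to 4 significant figures: 1229.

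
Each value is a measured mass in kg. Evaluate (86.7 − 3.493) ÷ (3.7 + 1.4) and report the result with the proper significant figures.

86.7 − 3.493 = 83.207, limited to 1 d.p. → 3 s.f.; 3.7 + 1.4 = 5.1, limited to 1 d.p. → 2 s.f.
Carrying full precision, 83.207 ÷ 5.1 = 16.3150980392…; keep min(3, 2) = 2 s.f.
Rounded to 2 significant figures: 16.

16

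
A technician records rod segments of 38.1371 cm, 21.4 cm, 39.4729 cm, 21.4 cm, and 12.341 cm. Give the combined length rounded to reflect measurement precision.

38.1371 cm + 21.4 cm + 39.4729 cm + 21.4 cm + 12.341 cm = 132.7510 cm.
Addition/subtraction keeps the fewest decimal places: 38.1371 → 4 decimal places, 21.4 → 1 decimal place, 39.4729 → 4 decimal places, 21.4 → 1 decimal place, 12.341 → 3 decimal places; limit is 1.
Rounded to 1 decimal place: 132.8 cm.

132.8 cm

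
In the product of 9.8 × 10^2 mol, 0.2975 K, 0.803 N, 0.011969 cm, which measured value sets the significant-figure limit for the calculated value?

9.8 × 10^2 mol → 2 s.f.; 0.2975 K → 4 s.f.; 0.803 N → 3 s.f.; 0.011969 cm → 5 s.f.
The fewest is 2 significant figures, from 9.8 × 10^2 mol.

9.8 × 10^2 mol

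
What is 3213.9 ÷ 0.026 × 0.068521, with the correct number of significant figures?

3213.9 ÷ 0.026 × 0.068521 = 8469.98622692…
Multiplication/division keeps the fewest significant figures: 3213.9 → 5 s.f., 0.026 → 2 s.f., 0.068521 → 5 s.f.; limit is 2.
Rounded to 2 significant figures: 8.5 × 10³.

8.5 × 10³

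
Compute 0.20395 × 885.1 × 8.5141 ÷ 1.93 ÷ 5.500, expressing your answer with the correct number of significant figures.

145

0.20395 × 885.1 × 8.5141 ÷ 1.93 ÷ 5.500 = 144.788743301…
Multiplication/division keeps the fewest significant figures: 0.20395 → 5 s.f., 885.1 → 4 s.f., 8.5141 → 5 s.f., 1.93 → 3 s.f., 5.500 → 4 s.f.; limit is 3.
Rounded to 3 significant figures: 145.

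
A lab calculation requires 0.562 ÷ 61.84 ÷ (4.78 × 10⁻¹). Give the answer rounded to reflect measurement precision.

0.562 ÷ 61.84 ÷ (4.78 × 10⁻¹) = 0.0190124873476…
Multiplication/division keeps the fewest significant figures: 0.562 → 3 s.f., 61.84 → 4 s.f., 4.78 × 10⁻¹ → 3 s.f.; limit is 3.
Rounded to 3 significant figures: 0.0190.

0.0190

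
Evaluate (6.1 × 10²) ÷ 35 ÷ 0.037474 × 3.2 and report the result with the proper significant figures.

1.5 × 10³

(6.1 × 10²) ÷ 35 ÷ 0.037474 × 3.2 = 1488.26996241…
Multiplication/division keeps the fewest significant figures: 6.1 × 10² → 2 s.f., 35 → 2 s.f., 0.037474 → 5 s.f., 3.2 → 2 s.f.; limit is 2.
Rounded to 2 significant figures: 1.5 × 10³.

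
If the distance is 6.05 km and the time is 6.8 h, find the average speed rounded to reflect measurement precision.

0.89 km/h

average speed = 6.05 km ÷ 6.8 h = 0.889705882353… km/h.
6.05 has 3 significant figures; 6.8 has 2.
Division/multiplication keeps the fewest: 2 significant figures.
Rounded: 0.89 km/h.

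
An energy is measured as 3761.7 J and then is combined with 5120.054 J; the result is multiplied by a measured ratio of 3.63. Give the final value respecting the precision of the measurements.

3.22 × 10^4 J

3761.7 J + 5120.054 J = 8881.754 J; the sum is limited to 1 decimal place (5 s.f.).
Carrying full precision, 8881.754 × 3.63 = 32240.76702 J; 3.63 has 3 s.f., so the result keeps min(5, 3) = 3 s.f.
Rounded to 3 significant figures: 3.22 × 10^4 J.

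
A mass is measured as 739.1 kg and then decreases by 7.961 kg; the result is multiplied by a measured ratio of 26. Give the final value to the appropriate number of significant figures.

1.9 × 10⁴ kg

739.1 kg − 7.961 kg = 731.139 kg; the difference is limited to 1 decimal place (4 s.f.).
Carrying full precision, 731.139 × 26 = 19009.614 kg; 26 has 2 s.f., so the result keeps min(4, 2) = 2 s.f.
Rounded to 2 significant figures: 1.9 × 10⁴ kg.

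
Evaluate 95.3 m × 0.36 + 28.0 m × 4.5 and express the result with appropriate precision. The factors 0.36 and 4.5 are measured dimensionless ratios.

1.6 × 10^2 m

95.3 × 0.36 = 34.308 → 34 m (2 s.f., last digit at the 10^0 place).
28.0 × 4.5 = 126 → 1.3 × 10^2 m (2 s.f., last digit at the 10^1 place).
Sum: 160.308 m; keep the coarser place, 10^1.
Result: 1.6 × 10^2 m.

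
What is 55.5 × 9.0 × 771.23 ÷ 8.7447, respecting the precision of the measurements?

55.5 × 9.0 × 771.23 ÷ 8.7447 = 44052.8988988…
Multiplication/division keeps the fewest significant figures: 55.5 → 3 s.f., 9.0 → 2 s.f., 771.23 → 5 s.f., 8.7447 → 5 s.f.; limit is 2.
Rounded to 2 significant figures: 4.4 × 10^4.

4.4 × 10^4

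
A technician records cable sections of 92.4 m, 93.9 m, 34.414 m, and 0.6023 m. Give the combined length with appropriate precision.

2.213 × 10^2 m

92.4 m + 93.9 m + 34.414 m + 0.6023 m = 221.3163 m.
Addition/subtraction keeps the fewest decimal places: 92.4 → 1 decimal place, 93.9 → 1 decimal place, 34.414 → 3 decimal places, 0.6023 → 4 decimal places; limit is 1.
Rounded to 1 decimal place: 2.213 × 10^2 m.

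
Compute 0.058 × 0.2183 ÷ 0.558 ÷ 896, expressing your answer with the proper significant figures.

2.5 × 10⁻⁵

0.058 × 0.2183 ÷ 0.558 ÷ 896 = 0.0000253244207629…
Multiplication/division keeps the fewest significant figures: 0.058 → 2 s.f., 0.2183 → 4 s.f., 0.558 → 3 s.f., 896 → 3 s.f.; limit is 2.
Rounded to 2 significant figures: 2.5 × 10⁻⁵.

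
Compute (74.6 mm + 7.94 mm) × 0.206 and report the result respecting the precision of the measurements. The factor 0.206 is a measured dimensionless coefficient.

74.6 mm + 7.94 mm = 82.54 mm; the sum is limited to 1 decimal place (3 s.f.).
Carrying full precision, 82.54 × 0.206 = 17.00324 mm; 0.206 has 3 s.f., so the result keeps min(3, 3) = 3 s.f.
Rounded to 3 significant figures: 17.0 mm.

17.0 mm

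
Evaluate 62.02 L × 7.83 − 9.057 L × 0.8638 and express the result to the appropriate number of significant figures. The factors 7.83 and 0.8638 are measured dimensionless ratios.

62.02 × 7.83 = 485.6166 → 486 L (3 s.f., last digit at the 10^0 place).
9.057 × 0.8638 = 7.8234366 → 7.823 L (4 s.f., last digit at the 10^-3 place).
Difference: 477.7931634 L; keep the coarser place, 10^0.
Result: 478 L.

478 L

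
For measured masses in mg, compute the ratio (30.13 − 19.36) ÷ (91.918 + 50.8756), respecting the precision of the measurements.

0.07542

30.13 − 19.36 = 10.77, limited to 2 d.p. → 4 s.f.; 91.918 + 50.8756 = 142.7936, limited to 3 d.p. → 6 s.f.
Carrying full precision, 10.77 ÷ 142.7936 = 0.0754235483943…; keep min(4, 6) = 4 s.f.
Rounded to 4 significant figures: 0.07542.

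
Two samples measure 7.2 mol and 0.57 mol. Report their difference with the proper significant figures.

7.2 mol − 0.57 mol = 6.63 mol.
Addition/subtraction keeps the fewest decimal places: 7.2 → 1 decimal place, 0.57 → 2 decimal places; limit is 1.
Rounded to 1 decimal place: 6.6 mol.

6.6 mol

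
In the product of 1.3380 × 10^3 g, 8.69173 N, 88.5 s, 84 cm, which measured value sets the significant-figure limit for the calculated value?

84 cm

1.3380 × 10^3 g → 5 s.f.; 8.69173 N → 6 s.f.; 88.5 s → 3 s.f.; 84 cm → 2 s.f.
The fewest is 2 significant figures, from 84 cm.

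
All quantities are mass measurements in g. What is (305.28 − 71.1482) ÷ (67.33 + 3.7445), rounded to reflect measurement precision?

305.28 − 71.1482 = 234.1318, limited to 2 d.p. → 5 s.f.; 67.33 + 3.7445 = 71.0745, limited to 2 d.p. → 4 s.f.
Carrying full precision, 234.1318 ÷ 71.0745 = 3.29417442261…; keep min(5, 4) = 4 s.f.
Rounded to 4 significant figures: 3.294.

3.294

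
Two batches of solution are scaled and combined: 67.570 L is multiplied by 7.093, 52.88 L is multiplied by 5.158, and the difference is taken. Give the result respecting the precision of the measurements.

206.5 L

67.570 × 7.093 = 479.27401 → 479.3 L (4 s.f., last digit at the 10^-1 place).
52.88 × 5.158 = 272.75504 → 272.8 L (4 s.f., last digit at the 10^-1 place).
Difference: 206.51897 L; keep the coarser place, 10^-1.
Result: 206.5 L.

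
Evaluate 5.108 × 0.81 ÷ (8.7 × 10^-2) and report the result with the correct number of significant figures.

48

5.108 × 0.81 ÷ (8.7 × 10^-2) = 47.5572413793…
Multiplication/division keeps the fewest significant figures: 5.108 → 4 s.f., 0.81 → 2 s.f., 8.7 × 10^-2 → 2 s.f.; limit is 2.
Rounded to 2 significant figures: 48.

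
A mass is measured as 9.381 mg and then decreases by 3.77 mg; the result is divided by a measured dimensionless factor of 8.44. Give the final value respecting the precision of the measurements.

0.665 mg

9.381 mg − 3.77 mg = 5.611 mg; the difference is limited to 2 decimal places (3 s.f.).
Carrying full precision, 5.611 ÷ 8.44 = 0.66481042654… mg; 8.44 has 3 s.f., so the result keeps min(3, 3) = 3 s.f.
Rounded to 3 significant figures: 0.665 mg.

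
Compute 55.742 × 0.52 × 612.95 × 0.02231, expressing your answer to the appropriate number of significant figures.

4.0 × 10²

55.742 × 0.52 × 612.95 × 0.02231 = 396.378883711…
Multiplication/division keeps the fewest significant figures: 55.742 → 5 s.f., 0.52 → 2 s.f., 612.95 → 5 s.f., 0.02231 → 4 s.f.; limit is 2.
Rounded to 2 significant figures: 4.0 × 10².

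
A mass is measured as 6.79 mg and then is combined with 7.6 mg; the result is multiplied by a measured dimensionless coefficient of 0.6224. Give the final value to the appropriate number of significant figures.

8.96 mg

6.79 mg + 7.6 mg = 14.39 mg; the sum is limited to 1 decimal place (3 s.f.).
Carrying full precision, 14.39 × 0.6224 = 8.956336 mg; 0.6224 has 4 s.f., so the result keeps min(3, 4) = 3 s.f.
Rounded to 3 significant figures: 8.96 mg.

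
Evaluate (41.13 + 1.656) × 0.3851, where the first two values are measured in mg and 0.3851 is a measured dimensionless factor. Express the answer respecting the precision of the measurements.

16.48 mg

41.13 mg + 1.656 mg = 42.786 mg; the sum is limited to 2 decimal places (4 s.f.).
Carrying full precision, 42.786 × 0.3851 = 16.4768886 mg; 0.3851 has 4 s.f., so the result keeps min(4, 4) = 4 s.f.
Rounded to 4 significant figures: 16.48 mg.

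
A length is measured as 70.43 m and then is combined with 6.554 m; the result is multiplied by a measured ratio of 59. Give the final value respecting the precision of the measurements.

70.43 m + 6.554 m = 76.984 m; the sum is limited to 2 decimal places (4 s.f.).
Carrying full precision, 76.984 × 59 = 4542.056 m; 59 has 2 s.f., so the result keeps min(4, 2) = 2 s.f.
Rounded to 2 significant figures: 4.5 × 10³ m.

4.5 × 10³ m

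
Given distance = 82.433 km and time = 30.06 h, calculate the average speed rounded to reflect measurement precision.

2.742 km/h

average speed = 82.433 km ÷ 30.06 h = 2.74228210246… km/h.
82.433 has 5 significant figures; 30.06 has 4.
Division/multiplication keeps the fewest: 4 significant figures.
Rounded: 2.742 km/h.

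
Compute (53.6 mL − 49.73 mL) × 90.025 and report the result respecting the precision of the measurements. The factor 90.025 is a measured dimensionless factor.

53.6 mL − 49.73 mL = 3.87 mL; the difference is limited to 1 decimal place (2 s.f.).
Carrying full precision, 3.87 × 90.025 = 348.39675 mL; 90.025 has 5 s.f., so the result keeps min(2, 5) = 2 s.f.
Rounded to 2 significant figures: 3.5 × 10² mL.

3.5 × 10² mL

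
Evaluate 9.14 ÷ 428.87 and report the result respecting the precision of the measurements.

9.14 ÷ 428.87 = 0.0213118194325…
Multiplication/division keeps the fewest significant figures: 9.14 → 3 s.f., 428.87 → 5 s.f.; limit is 3.
Rounded to 3 significant figures: 0.0213.

0.0213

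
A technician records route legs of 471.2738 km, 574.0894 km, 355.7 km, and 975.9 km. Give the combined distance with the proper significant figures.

471.2738 km + 574.0894 km + 355.7 km + 975.9 km = 2376.9632 km.
Addition/subtraction keeps the fewest decimal places: 471.2738 → 4 decimal places, 574.0894 → 4 decimal places, 355.7 → 1 decimal place, 975.9 → 1 decimal place; limit is 1.
Rounded to 1 decimal place: 2377.0 km.

2377.0 km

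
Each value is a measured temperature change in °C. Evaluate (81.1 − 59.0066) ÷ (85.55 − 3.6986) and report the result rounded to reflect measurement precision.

81.1 − 59.0066 = 22.0934, limited to 1 d.p. → 3 s.f.; 85.55 − 3.6986 = 81.8514, limited to 2 d.p. → 4 s.f.
Carrying full precision, 22.0934 ÷ 81.8514 = 0.269920856577…; keep min(3, 4) = 3 s.f.
Rounded to 3 significant figures: 0.270.

0.270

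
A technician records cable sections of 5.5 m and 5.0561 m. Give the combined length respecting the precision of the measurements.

5.5 m + 5.0561 m = 10.5561 m.
Addition/subtraction keeps the fewest decimal places: 5.5 → 1 decimal place, 5.0561 → 4 decimal places; limit is 1.
Rounded to 1 decimal place: 10.6 m.

10.6 m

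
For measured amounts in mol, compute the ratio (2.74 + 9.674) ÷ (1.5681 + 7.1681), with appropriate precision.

2.74 + 9.674 = 12.414, limited to 2 d.p. → 4 s.f.; 1.5681 + 7.1681 = 8.7362, limited to 4 d.p. → 5 s.f.
Carrying full precision, 12.414 ÷ 8.7362 = 1.42098395183…; keep min(4, 5) = 4 s.f.
Rounded to 4 significant figures: 1.421.

1.421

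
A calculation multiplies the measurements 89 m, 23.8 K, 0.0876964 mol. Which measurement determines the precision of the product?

89 m → 2 s.f.; 23.8 K → 3 s.f.; 0.0876964 mol → 6 s.f.
The fewest is 2 significant figures, from 89 m.

89 m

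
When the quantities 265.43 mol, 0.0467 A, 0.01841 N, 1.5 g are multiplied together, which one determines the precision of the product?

265.43 mol → 5 s.f.; 0.0467 A → 3 s.f.; 0.01841 N → 4 s.f.; 1.5 g → 2 s.f.
The fewest is 2 significant figures, from 1.5 g.

1.5 g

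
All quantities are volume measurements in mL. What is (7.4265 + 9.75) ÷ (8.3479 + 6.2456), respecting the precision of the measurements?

7.4265 + 9.75 = 17.1765, limited to 2 d.p. → 4 s.f.; 8.3479 + 6.2456 = 14.5935, limited to 4 d.p. → 6 s.f.
Carrying full precision, 17.1765 ÷ 14.5935 = 1.17699660808…; keep min(4, 6) = 4 s.f.
Rounded to 4 significant figures: 1.177.

1.177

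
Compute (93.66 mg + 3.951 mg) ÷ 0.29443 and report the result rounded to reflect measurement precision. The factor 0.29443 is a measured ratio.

93.66 mg + 3.951 mg = 97.611 mg; the sum is limited to 2 decimal places (4 s.f.).
Carrying full precision, 97.611 ÷ 0.29443 = 331.52532011… mg; 0.29443 has 5 s.f., so the result keeps min(4, 5) = 4 s.f.
Rounded to 4 significant figures: 331.5 mg.

331.5 mg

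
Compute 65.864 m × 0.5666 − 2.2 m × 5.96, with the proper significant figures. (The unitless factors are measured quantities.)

65.864 × 0.5666 = 37.3185424 → 37.32 m (4 s.f., last digit at the 10^-2 place).
2.2 × 5.96 = 13.112 → 13 m (2 s.f., last digit at the 10^0 place).
Difference: 24.2065424 m; keep the coarser place, 10^0.
Result: 24 m.

24 m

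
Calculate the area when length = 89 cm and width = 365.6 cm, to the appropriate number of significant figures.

3.3 × 10^4 cm²

area = 89 cm × 365.6 cm = 32538.4 cm².
89 has 2 significant figures; 365.6 has 4.
Division/multiplication keeps the fewest: 2 significant figures.
Rounded: 3.3 × 10^4 cm².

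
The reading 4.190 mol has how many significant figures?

4

4.190: trailing zeros after a decimal point are significant.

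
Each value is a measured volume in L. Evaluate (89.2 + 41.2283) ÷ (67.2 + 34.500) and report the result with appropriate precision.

89.2 + 41.2283 = 130.4283, limited to 1 d.p. → 4 s.f.; 67.2 + 34.500 = 101.700, limited to 1 d.p. → 4 s.f.
Carrying full precision, 130.4283 ÷ 101.700 = 1.28248082596…; keep min(4, 4) = 4 s.f.
Rounded to 4 significant figures: 1.282.

1.282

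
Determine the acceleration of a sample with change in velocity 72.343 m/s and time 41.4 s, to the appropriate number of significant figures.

1.75 m/s²

acceleration = 72.343 m/s ÷ 41.4 s = 1.74741545894… m/s².
72.343 has 5 significant figures; 41.4 has 3.
Division/multiplication keeps the fewest: 3 significant figures.
Rounded: 1.75 m/s².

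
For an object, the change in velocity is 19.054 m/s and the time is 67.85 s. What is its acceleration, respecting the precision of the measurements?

acceleration = 19.054 m/s ÷ 67.85 s = 0.280825350037… m/s².
19.054 has 5 significant figures; 67.85 has 4.
Division/multiplication keeps the fewest: 4 significant figures.
Rounded: 0.2808 m/s².

0.2808 m/s²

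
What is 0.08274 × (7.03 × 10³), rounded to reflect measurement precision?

5.82 × 10²

0.08274 × (7.03 × 10³) = 581.6622
Multiplication/division keeps the fewest significant figures: 0.08274 → 4 s.f., 7.03 × 10³ → 3 s.f.; limit is 3.
Rounded to 3 significant figures: 5.82 × 10².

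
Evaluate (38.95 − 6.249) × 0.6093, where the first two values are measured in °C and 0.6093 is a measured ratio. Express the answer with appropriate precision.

19.92 °C

38.95 °C − 6.249 °C = 32.701 °C; the difference is limited to 2 decimal places (4 s.f.).
Carrying full precision, 32.701 × 0.6093 = 19.9247193 °C; 0.6093 has 4 s.f., so the result keeps min(4, 4) = 4 s.f.
Rounded to 4 significant figures: 19.92 °C.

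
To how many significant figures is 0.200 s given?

3

0.200: leading zeros are not significant; trailing zeros after a decimal point are significant.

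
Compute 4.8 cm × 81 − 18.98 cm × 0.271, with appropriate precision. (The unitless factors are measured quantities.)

4.8 × 81 = 388.8 → 3.9 × 10² cm (2 s.f., last digit at the 10^1 place).
18.98 × 0.271 = 5.14358 → 5.14 cm (3 s.f., last digit at the 10^-2 place).
Difference: 383.65642 cm; keep the coarser place, 10^1.
Result: 3.8 × 10² cm.

3.8 × 10² cm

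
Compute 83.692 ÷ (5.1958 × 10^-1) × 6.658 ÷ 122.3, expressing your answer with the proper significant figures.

83.692 ÷ (5.1958 × 10^-1) × 6.658 ÷ 122.3 = 8.76897545747…
Multiplication/division keeps the fewest significant figures: 83.692 → 5 s.f., 5.1958 × 10^-1 → 5 s.f., 6.658 → 4 s.f., 122.3 → 4 s.f.; limit is 4.
Rounded to 4 significant figures: 8.769.

8.769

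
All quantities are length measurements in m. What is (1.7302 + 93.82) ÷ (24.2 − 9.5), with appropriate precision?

1.7302 + 93.82 = 95.5502, limited to 2 d.p. → 4 s.f.; 24.2 − 9.5 = 14.7, limited to 1 d.p. → 3 s.f.
Carrying full precision, 95.5502 ÷ 14.7 = 6.50001360544…; keep min(4, 3) = 3 s.f.
Rounded to 3 significant figures: 6.50.

6.50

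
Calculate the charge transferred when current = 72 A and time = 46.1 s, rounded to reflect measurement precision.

3.3 × 10^3 C

charge transferred = 72 A × 46.1 s = 3319.2 C.
72 has 2 significant figures; 46.1 has 3.
Division/multiplication keeps the fewest: 2 significant figures.
Rounded: 3.3 × 10^3 C.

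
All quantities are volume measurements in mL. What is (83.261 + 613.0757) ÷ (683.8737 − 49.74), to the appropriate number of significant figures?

83.261 + 613.0757 = 696.3367, limited to 3 d.p. → 6 s.f.; 683.8737 − 49.74 = 634.1337, limited to 2 d.p. → 5 s.f.
Carrying full precision, 696.3367 ÷ 634.1337 = 1.09809130157…; keep min(6, 5) = 5 s.f.
Rounded to 5 significant figures: 1.0981.

1.0981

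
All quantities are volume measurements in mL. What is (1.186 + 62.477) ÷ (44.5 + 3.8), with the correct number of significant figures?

1.186 + 62.477 = 63.663, limited to 3 d.p. → 5 s.f.; 44.5 + 3.8 = 48.3, limited to 1 d.p. → 3 s.f.
Carrying full precision, 63.663 ÷ 48.3 = 1.31807453416…; keep min(5, 3) = 3 s.f.
Rounded to 3 significant figures: 1.32.

1.32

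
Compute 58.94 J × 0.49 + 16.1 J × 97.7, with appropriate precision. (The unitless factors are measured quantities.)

58.94 × 0.49 = 28.8806 → 29 J (2 s.f., last digit at the 10^0 place).
16.1 × 97.7 = 1572.97 → 1.57 × 10^3 J (3 s.f., last digit at the 10^1 place).
Sum: 1601.8506 J; keep the coarser place, 10^1.
Result: 1.60 × 10^3 J.

1.60 × 10^3 J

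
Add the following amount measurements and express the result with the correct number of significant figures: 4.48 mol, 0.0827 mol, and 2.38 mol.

4.48 mol + 0.0827 mol + 2.38 mol = 6.9427 mol.
Addition/subtraction keeps the fewest decimal places: 4.48 → 2 decimal places, 0.0827 → 4 decimal places, 2.38 → 2 decimal places; limit is 2.
Rounded to 2 decimal places: 6.94 mol.

6.94 mol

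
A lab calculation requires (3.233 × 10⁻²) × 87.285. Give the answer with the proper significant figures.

2.822

(3.233 × 10⁻²) × 87.285 = 2.82192405
Multiplication/division keeps the fewest significant figures: 3.233 × 10⁻² → 4 s.f., 87.285 → 5 s.f.; limit is 4.
Rounded to 4 significant figures: 2.822.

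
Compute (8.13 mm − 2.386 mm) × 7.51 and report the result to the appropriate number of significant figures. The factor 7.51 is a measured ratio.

43.1 mm

8.13 mm − 2.386 mm = 5.744 mm; the difference is limited to 2 decimal places (3 s.f.).
Carrying full precision, 5.744 × 7.51 = 43.13744 mm; 7.51 has 3 s.f., so the result keeps min(3, 3) = 3 s.f.
Rounded to 3 significant figures: 43.1 mm.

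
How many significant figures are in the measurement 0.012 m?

2

0.012: leading zeros are not significant.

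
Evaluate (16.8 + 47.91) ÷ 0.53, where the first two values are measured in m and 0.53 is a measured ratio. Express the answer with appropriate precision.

16.8 m + 47.91 m = 64.71 m; the sum is limited to 1 decimal place (3 s.f.).
Carrying full precision, 64.71 ÷ 0.53 = 122.094339623… m; 0.53 has 2 s.f., so the result keeps min(3, 2) = 2 s.f.
Rounded to 2 significant figures: 1.2 × 10² m.

1.2 × 10² m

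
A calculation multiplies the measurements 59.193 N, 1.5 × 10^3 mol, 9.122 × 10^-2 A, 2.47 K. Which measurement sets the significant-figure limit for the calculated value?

1.5 × 10^3 mol

59.193 N → 5 s.f.; 1.5 × 10^3 mol → 2 s.f.; 9.122 × 10^-2 A → 4 s.f.; 2.47 K → 3 s.f.
The fewest is 2 significant figures, from 1.5 × 10^3 mol.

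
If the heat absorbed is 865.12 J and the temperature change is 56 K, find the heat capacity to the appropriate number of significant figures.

15 J/K

heat capacity = 865.12 J ÷ 56 K = 15.4485714286… J/K.
865.12 has 5 significant figures; 56 has 2.
Division/multiplication keeps the fewest: 2 significant figures.
Rounded: 15 J/K.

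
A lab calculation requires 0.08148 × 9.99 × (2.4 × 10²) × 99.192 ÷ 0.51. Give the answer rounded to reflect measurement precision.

3.8 × 10⁴

0.08148 × 9.99 × (2.4 × 10²) × 99.192 ÷ 0.51 = 37995.6799804…
Multiplication/division keeps the fewest significant figures: 0.08148 → 4 s.f., 9.99 → 3 s.f., 2.4 × 10² → 2 s.f., 99.192 → 5 s.f., 0.51 → 2 s.f.; limit is 2.
Rounded to 2 significant figures: 3.8 × 10⁴.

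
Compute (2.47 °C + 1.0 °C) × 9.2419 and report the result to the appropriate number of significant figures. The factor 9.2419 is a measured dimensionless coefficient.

32 °C

2.47 °C + 1.0 °C = 3.47 °C; the sum is limited to 1 decimal place (2 s.f.).
Carrying full precision, 3.47 × 9.2419 = 32.069393 °C; 9.2419 has 5 s.f., so the result keeps min(2, 5) = 2 s.f.
Rounded to 2 significant figures: 32 °C.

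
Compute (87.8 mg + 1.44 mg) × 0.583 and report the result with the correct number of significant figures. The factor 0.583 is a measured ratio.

52.0 mg

87.8 mg + 1.44 mg = 89.24 mg; the sum is limited to 1 decimal place (3 s.f.).
Carrying full precision, 89.24 × 0.583 = 52.02692 mg; 0.583 has 3 s.f., so the result keeps min(3, 3) = 3 s.f.
Rounded to 3 significant figures: 52.0 mg.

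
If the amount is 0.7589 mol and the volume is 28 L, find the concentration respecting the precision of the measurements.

0.027 mol/L

concentration = 0.7589 mol ÷ 28 L = 0.0271035714286… mol/L.
0.7589 has 4 significant figures; 28 has 2.
Division/multiplication keeps the fewest: 2 significant figures.
Rounded: 0.027 mol/L.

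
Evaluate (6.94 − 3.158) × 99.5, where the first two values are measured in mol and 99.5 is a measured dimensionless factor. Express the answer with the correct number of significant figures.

6.94 mol − 3.158 mol = 3.782 mol; the difference is limited to 2 decimal places (3 s.f.).
Carrying full precision, 3.782 × 99.5 = 376.309 mol; 99.5 has 3 s.f., so the result keeps min(3, 3) = 3 s.f.
Rounded to 3 significant figures: 376 mol.

376 mol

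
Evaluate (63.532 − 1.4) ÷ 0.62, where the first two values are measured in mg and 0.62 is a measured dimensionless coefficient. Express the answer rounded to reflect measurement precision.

63.532 mg − 1.4 mg = 62.132 mg; the difference is limited to 1 decimal place (3 s.f.).
Carrying full precision, 62.132 ÷ 0.62 = 100.212903226… mg; 0.62 has 2 s.f., so the result keeps min(3, 2) = 2 s.f.
Rounded to 2 significant figures: 1.0 × 10^2 mg.

1.0 × 10^2 mg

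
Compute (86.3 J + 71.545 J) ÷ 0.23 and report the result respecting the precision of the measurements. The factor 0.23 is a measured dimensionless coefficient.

86.3 J + 71.545 J = 157.845 J; the sum is limited to 1 decimal place (4 s.f.).
Carrying full precision, 157.845 ÷ 0.23 = 686.282608696… J; 0.23 has 2 s.f., so the result keeps min(4, 2) = 2 s.f.
Rounded to 2 significant figures: 6.9 × 10² J.

6.9 × 10² J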